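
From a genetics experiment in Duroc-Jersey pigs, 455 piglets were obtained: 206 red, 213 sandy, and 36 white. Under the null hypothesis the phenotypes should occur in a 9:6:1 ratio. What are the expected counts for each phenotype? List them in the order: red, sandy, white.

Under the 9:6:1 hypothesis (Σ ratio = 16, N = 455):
  red: 455 × 9/16 = 255.9375
  sandy: 455 × 6/16 = 170.625
  white: 455 × 1/16 = 28.4375

255.9375, 170.625, 28.4375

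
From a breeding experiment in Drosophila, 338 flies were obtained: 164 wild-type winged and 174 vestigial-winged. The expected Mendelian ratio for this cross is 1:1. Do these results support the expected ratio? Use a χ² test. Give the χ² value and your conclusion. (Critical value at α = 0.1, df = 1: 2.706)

The 1:1 ratio has 2 parts, so with N = 338 the expected counts are:
  wild-type winged: 338 × 1/2 = 169
  vestigial-winged: 338 × 1/2 = 169
χ² = Σ (O − E)² / E
  wild-type winged: (164 − 169)² / 169 = 0.1479
  vestigial-winged: (174 − 169)² / 169 = 0.1479
χ² = 0.1479 + 0.1479 = 0.2958 ≈ 0.296
Degrees of freedom = 2 − 1 = 1; critical value at α = 0.1 is 2.706.
Since 0.296 < 2.706, we fail to reject the null hypothesis — the data are consistent with the 1:1 ratio.

0.296; consistent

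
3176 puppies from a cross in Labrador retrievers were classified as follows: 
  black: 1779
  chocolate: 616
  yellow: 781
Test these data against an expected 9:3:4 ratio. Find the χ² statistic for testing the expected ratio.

0.950

Expected counts for N = 3176 under a 9:3:4 ratio (total parts = 16):
  black: 3176 × 9/16 = 1786.5
  chocolate: 3176 × 3/16 = 595.5
  yellow: 3176 × 4/16 = 794
χ² = Σ (O − E)² / E
  black: (1779 − 1786.5)² / 1786.5 = 0.0315
  chocolate: (616 − 595.5)² / 595.5 = 0.7057
  yellow: (781 − 794)² / 794 = 0.2128
χ² = 0.0315 + 0.7057 + 0.2128 = 0.950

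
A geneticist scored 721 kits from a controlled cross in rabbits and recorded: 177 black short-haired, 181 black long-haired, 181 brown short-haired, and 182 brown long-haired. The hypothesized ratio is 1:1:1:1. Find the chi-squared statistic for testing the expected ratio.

Expected counts for N = 721 under a 1:1:1:1 ratio (total parts = 4):
  black short-haired: 721 × 1/4 = 180.25
  black long-haired: 721 × 1/4 = 180.25
  brown short-haired: 721 × 1/4 = 180.25
  brown long-haired: 721 × 1/4 = 180.25
χ² = Σ (O − E)² / E
  black short-haired: (177 − 180.25)² / 180.25 = 0.0586
  black long-haired: (181 − 180.25)² / 180.25 = 0.0031
  brown short-haired: (181 − 180.25)² / 180.25 = 0.0031
  brown long-haired: (182 − 180.25)² / 180.25 = 0.0170
χ² = 0.0586 + 0.0031 + 0.0031 + 0.0170 = 0.0818 ≈ 0.082

0.082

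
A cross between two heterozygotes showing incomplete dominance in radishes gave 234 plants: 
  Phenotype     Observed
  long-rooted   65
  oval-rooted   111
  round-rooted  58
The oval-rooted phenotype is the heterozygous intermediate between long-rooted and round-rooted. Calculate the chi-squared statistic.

1.034

With incomplete dominance, a heterozygote × heterozygote cross gives a 1:2:1 phenotypic ratio.
The 1:2:1 ratio has 4 parts, so with N = 234 the expected counts are:
  long-rooted: 234 × 1/4 = 58.5
  oval-rooted: 234 × 2/4 = 117
  round-rooted: 234 × 1/4 = 58.5
χ² = Σ (O − E)² / E
  long-rooted: (65 − 58.5)² / 58.5 = 0.7222
  oval-rooted: (111 − 117)² / 117 = 0.3077
  round-rooted: (58 − 58.5)² / 58.5 = 0.0043
χ² = 0.7222 + 0.3077 + 0.0043 = 1.0342 ≈ 1.034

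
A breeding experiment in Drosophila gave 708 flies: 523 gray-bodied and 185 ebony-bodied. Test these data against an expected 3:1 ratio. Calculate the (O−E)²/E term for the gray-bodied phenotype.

0.121

Expected counts for N = 708 under a 3:1 ratio (total parts = 4):
  gray-bodied: 708 × 3/4 = 531
  ebony-bodied: 708 × 1/4 = 177
Contribution of gray-bodied: (523 − 531)² / 531 = 0.1205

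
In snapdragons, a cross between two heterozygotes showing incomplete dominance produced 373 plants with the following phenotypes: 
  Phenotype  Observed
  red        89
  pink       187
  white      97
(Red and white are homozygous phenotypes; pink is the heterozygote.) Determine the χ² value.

0.346

With incomplete dominance, a heterozygote × heterozygote cross gives a 1:2:1 phenotypic ratio.
The 1:2:1 ratio has 4 parts, so with N = 373 the expected counts are:
  red: 373 × 1/4 = 93.25
  pink: 373 × 2/4 = 186.5
  white: 373 × 1/4 = 93.25
χ² = Σ (O − E)² / E
  red: (89 − 93.25)² / 93.25 = 0.1937
  pink: (187 − 186.5)² / 186.5 = 0.0013
  white: (97 − 93.25)² / 93.25 = 0.1508
χ² = 0.1937 + 0.0013 + 0.1508 = 0.3458 ≈ 0.346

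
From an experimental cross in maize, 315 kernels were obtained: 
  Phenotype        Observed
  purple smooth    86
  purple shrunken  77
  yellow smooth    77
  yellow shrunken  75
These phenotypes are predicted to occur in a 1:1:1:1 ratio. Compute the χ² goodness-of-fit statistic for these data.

0.924

Total ratio parts = 4. Expected numbers out of 315:
  purple smooth: 315 × 1/4 = 78.75
  purple shrunken: 315 × 1/4 = 78.75
  yellow smooth: 315 × 1/4 = 78.75
  yellow shrunken: 315 × 1/4 = 78.75
χ² = Σ (O − E)² / E
  purple smooth: (86 − 78.75)² / 78.75 = 0.6675
  purple shrunken: (77 − 78.75)² / 78.75 = 0.0389
  yellow smooth: (77 − 78.75)² / 78.75 = 0.0389
  yellow shrunken: (75 − 78.75)² / 78.75 = 0.1786
χ² = 0.6675 + 0.0389 + 0.0389 + 0.1786 = 0.9239 ≈ 0.924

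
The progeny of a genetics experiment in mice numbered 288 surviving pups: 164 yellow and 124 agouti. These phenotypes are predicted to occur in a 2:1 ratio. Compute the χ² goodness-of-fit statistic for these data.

12.250

Total ratio parts = 3. Expected numbers out of 288:
  yellow: 288 × 2/3 = 192
  agouti: 288 × 1/3 = 96
χ² = Σ (O − E)² / E
  yellow: (164 − 192)² / 192 = 4.0833
  agouti: (124 − 96)² / 96 = 8.1667
χ² = 4.0833 + 8.1667 = 12.250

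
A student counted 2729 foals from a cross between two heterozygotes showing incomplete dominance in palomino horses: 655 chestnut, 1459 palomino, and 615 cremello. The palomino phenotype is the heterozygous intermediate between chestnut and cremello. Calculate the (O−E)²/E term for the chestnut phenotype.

With incomplete dominance, a heterozygote × heterozygote cross gives a 1:2:1 phenotypic ratio.
Under the 1:2:1 hypothesis (Σ ratio = 4, N = 2729):
  chestnut: 2729 × 1/4 = 682.25
  palomino: 2729 × 2/4 = 1364.5
  cremello: 2729 × 1/4 = 682.25
Contribution of chestnut: (655 − 682.25)² / 682.25 = 1.0884

1.088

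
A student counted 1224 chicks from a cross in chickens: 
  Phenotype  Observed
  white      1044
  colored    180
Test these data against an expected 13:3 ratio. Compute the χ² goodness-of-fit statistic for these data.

13.140

Under the 13:3 hypothesis (Σ ratio = 16, N = 1224):
  white: 1224 × 13/16 = 994.5
  colored: 1224 × 3/16 = 229.5
χ² = Σ (O − E)² / E
  white: (1044 − 994.5)² / 994.5 = 2.4638
  colored: (180 − 229.5)² / 229.5 = 10.6765
χ² = 2.4638 + 10.6765 = 13.1403 ≈ 13.140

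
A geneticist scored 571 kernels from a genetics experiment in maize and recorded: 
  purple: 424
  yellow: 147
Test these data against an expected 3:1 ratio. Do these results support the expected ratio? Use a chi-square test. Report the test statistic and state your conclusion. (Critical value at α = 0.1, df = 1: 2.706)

Under the 3:1 hypothesis (Σ ratio = 4, N = 571):
  purple: 571 × 3/4 = 428.25
  yellow: 571 × 1/4 = 142.75
χ² = Σ (O − E)² / E
  purple: (424 − 428.25)² / 428.25 = 0.0422
  yellow: (147 − 142.75)² / 142.75 = 0.1265
χ² = 0.0422 + 0.1265 = 0.1687 ≈ 0.169
Degrees of freedom = 2 − 1 = 1; critical value at α = 0.1 is 2.706.
Since 0.169 < 2.706, we fail to reject the null hypothesis — the data are consistent with the 3:1 ratio.

0.169; consistent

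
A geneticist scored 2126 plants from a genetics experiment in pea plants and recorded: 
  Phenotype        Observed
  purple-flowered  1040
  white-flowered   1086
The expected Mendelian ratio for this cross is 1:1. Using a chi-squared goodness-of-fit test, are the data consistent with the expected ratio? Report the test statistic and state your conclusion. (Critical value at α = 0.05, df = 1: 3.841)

0.995; consistent

Total ratio parts = 2. Expected numbers out of 2126:
  purple-flowered: 2126 × 1/2 = 1063
  white-flowered: 2126 × 1/2 = 1063
χ² = Σ (O − E)² / E
  purple-flowered: (1040 − 1063)² / 1063 = 0.4976
  white-flowered: (1086 − 1063)² / 1063 = 0.4976
χ² = 0.4976 + 0.4976 = 0.9952 ≈ 0.995
Degrees of freedom = 2 − 1 = 1; critical value at α = 0.05 is 3.841.
Since 0.995 < 3.841, we fail to reject the null hypothesis — the data are consistent with the 1:1 ratio.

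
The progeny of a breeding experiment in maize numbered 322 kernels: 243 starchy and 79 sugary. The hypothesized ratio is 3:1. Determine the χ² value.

0.037

The 3:1 ratio has 4 parts, so with N = 322 the expected counts are:
  starchy: 322 × 3/4 = 241.5
  sugary: 322 × 1/4 = 80.5
χ² = Σ (O − E)² / E
  starchy: (243 − 241.5)² / 241.5 = 0.0093
  sugary: (79 − 80.5)² / 80.5 = 0.0280
χ² = 0.0093 + 0.0280 = 0.0373 ≈ 0.037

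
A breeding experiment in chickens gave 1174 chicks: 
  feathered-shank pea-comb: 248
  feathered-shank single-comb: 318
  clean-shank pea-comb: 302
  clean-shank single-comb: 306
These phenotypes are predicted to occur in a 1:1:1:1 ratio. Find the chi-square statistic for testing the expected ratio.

9.877

The 1:1:1:1 ratio has 4 parts, so with N = 1174 the expected counts are:
  feathered-shank pea-comb: 1174 × 1/4 = 293.5
  feathered-shank single-comb: 1174 × 1/4 = 293.5
  clean-shank pea-comb: 1174 × 1/4 = 293.5
  clean-shank single-comb: 1174 × 1/4 = 293.5
χ² = Σ (O − E)² / E
  feathered-shank pea-comb: (248 − 293.5)² / 293.5 = 7.0537
  feathered-shank single-comb: (318 − 293.5)² / 293.5 = 2.0451
  clean-shank pea-comb: (302 − 293.5)² / 293.5 = 0.2462
  clean-shank single-comb: (306 − 293.5)² / 293.5 = 0.5324
χ² = 7.0537 + 2.0451 + 0.2462 + 0.5324 = 9.8774 ≈ 9.877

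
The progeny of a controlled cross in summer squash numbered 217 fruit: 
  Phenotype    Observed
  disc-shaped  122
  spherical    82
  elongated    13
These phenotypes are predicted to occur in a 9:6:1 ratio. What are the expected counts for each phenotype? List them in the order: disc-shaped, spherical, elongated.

Total ratio parts = 16. Expected numbers out of 217:
  disc-shaped: 217 × 9/16 = 122.0625
  spherical: 217 × 6/16 = 81.375
  elongated: 217 × 1/16 = 13.5625

122.0625, 81.375, 13.5625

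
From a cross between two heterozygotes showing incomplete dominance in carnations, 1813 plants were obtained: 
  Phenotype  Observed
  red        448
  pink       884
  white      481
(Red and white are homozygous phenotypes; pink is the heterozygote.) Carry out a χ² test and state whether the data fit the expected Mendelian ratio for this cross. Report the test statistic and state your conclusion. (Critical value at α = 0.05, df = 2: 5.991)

2.318; consistent

With incomplete dominance, a heterozygote × heterozygote cross gives a 1:2:1 phenotypic ratio.
The 1:2:1 ratio has 4 parts, so with N = 1813 the expected counts are:
  red: 1813 × 1/4 = 453.25
  pink: 1813 × 2/4 = 906.5
  white: 1813 × 1/4 = 453.25
χ² = Σ (O − E)² / E
  red: (448 − 453.25)² / 453.25 = 0.0608
  pink: (884 − 906.5)² / 906.5 = 0.5585
  white: (481 − 453.25)² / 453.25 = 1.6990
χ² = 0.0608 + 0.5585 + 1.6990 = 2.3183 ≈ 2.318
Degrees of freedom = 3 − 1 = 2; critical value at α = 0.05 is 5.991.
Since 2.318 < 5.991, we fail to reject the null hypothesis — the data are consistent with the 1:2:1 ratio.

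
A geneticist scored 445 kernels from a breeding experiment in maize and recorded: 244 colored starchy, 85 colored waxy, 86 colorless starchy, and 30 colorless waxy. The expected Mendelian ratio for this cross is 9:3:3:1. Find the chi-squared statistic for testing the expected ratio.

0.439

Expected counts for N = 445 under a 9:3:3:1 ratio (total parts = 16):
  colored starchy: 445 × 9/16 = 250.3125
  colored waxy: 445 × 3/16 = 83.4375
  colorless starchy: 445 × 3/16 = 83.4375
  colorless waxy: 445 × 1/16 = 27.8125
χ² = Σ (O − E)² / E
  colored starchy: (244 − 250.3125)² / 250.3125 = 0.1592
  colored waxy: (85 − 83.4375)² / 83.4375 = 0.0293
  colorless starchy: (86 − 83.4375)² / 83.4375 = 0.0787
  colorless waxy: (30 − 27.8125)² / 27.8125 = 0.1721
χ² = 0.1592 + 0.0293 + 0.0787 + 0.1721 = 0.4393 ≈ 0.439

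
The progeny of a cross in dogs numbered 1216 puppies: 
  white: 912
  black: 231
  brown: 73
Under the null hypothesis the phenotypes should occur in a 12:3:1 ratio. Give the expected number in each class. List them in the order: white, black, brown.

912, 228, 76

The 12:3:1 ratio has 16 parts, so with N = 1216 the expected counts are:
  white: 1216 × 12/16 = 912
  black: 1216 × 3/16 = 228
  brown: 1216 × 1/16 = 76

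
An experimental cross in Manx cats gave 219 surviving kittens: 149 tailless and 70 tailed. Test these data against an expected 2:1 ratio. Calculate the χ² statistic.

0.185

The 2:1 ratio has 3 parts, so with N = 219 the expected counts are:
  tailless: 219 × 2/3 = 146
  tailed: 219 × 1/3 = 73
χ² = Σ (O − E)² / E
  tailless: (149 − 146)² / 146 = 0.0616
  tailed: (70 − 73)² / 73 = 0.1233
χ² = 0.0616 + 0.1233 = 0.1849 ≈ 0.185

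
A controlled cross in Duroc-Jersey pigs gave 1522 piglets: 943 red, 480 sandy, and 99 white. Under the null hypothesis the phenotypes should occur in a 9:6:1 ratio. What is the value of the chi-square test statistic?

The 9:6:1 ratio has 16 parts, so with N = 1522 the expected counts are:
  red: 1522 × 9/16 = 856.125
  sandy: 1522 × 6/16 = 570.75
  white: 1522 × 1/16 = 95.125
χ² = Σ (O − E)² / E
  red: (943 − 856.125)² / 856.125 = 8.8156
  sandy: (480 − 570.75)² / 570.75 = 14.4294
  white: (99 − 95.125)² / 95.125 = 0.1579
χ² = 8.8156 + 14.4294 + 0.1579 = 23.4029 ≈ 23.403

23.403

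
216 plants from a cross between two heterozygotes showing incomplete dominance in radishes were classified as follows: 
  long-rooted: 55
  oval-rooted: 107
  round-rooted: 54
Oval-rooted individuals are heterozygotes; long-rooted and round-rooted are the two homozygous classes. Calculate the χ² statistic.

With incomplete dominance, a heterozygote × heterozygote cross gives a 1:2:1 phenotypic ratio.
Expected counts for N = 216 under a 1:2:1 ratio (total parts = 4):
  long-rooted: 216 × 1/4 = 54
  oval-rooted: 216 × 2/4 = 108
  round-rooted: 216 × 1/4 = 54
χ² = Σ (O − E)² / E
  long-rooted: (55 − 54)² / 54 = 0.0185
  oval-rooted: (107 − 108)² / 108 = 0.0093
  round-rooted: (54 − 54)² / 54 = 0.0000
χ² = 0.0185 + 0.0093 + 0.0000 = 0.0278 ≈ 0.028

0.028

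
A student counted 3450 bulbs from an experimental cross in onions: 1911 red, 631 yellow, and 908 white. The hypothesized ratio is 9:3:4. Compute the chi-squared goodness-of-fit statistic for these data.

3.242

Total ratio parts = 16. Expected numbers out of 3450:
  red: 3450 × 9/16 = 1940.625
  yellow: 3450 × 3/16 = 646.875
  white: 3450 × 4/16 = 862.5
χ² = Σ (O − E)² / E
  red: (1911 − 1940.625)² / 1940.625 = 0.4522
  yellow: (631 − 646.875)² / 646.875 = 0.3896
  white: (908 − 862.5)² / 862.5 = 2.4003
χ² = 0.4522 + 0.3896 + 2.4003 = 3.2421 ≈ 3.242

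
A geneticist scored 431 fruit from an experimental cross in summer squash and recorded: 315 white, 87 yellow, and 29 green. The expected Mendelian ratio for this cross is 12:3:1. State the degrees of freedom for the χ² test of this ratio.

A goodness-of-fit test with 3 phenotype classes has df = 3 − 1 = 2.

2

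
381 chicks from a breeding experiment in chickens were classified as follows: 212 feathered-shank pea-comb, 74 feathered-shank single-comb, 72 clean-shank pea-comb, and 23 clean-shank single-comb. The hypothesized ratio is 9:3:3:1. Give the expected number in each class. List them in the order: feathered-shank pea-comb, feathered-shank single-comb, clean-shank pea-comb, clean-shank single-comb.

Expected counts for N = 381 under a 9:3:3:1 ratio (total parts = 16):
  feathered-shank pea-comb: 381 × 9/16 = 214.3125
  feathered-shank single-comb: 381 × 3/16 = 71.4375
  clean-shank pea-comb: 381 × 3/16 = 71.4375
  clean-shank single-comb: 381 × 1/16 = 23.8125

214.3125, 71.4375, 71.4375, 23.8125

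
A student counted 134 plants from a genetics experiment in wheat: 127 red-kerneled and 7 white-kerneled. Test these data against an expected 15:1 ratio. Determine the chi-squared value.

0.241

Under the 15:1 hypothesis (Σ ratio = 16, N = 134):
  red-kerneled: 134 × 15/16 = 125.625
  white-kerneled: 134 × 1/16 = 8.375
χ² = Σ (O − E)² / E
  red-kerneled: (127 − 125.625)² / 125.625 = 0.0150
  white-kerneled: (7 − 8.375)² / 8.375 = 0.2257
χ² = 0.0150 + 0.2257 = 0.2407 ≈ 0.241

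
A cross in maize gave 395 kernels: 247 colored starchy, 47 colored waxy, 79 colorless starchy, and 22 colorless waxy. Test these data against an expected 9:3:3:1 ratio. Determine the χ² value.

13.281

The 9:3:3:1 ratio has 16 parts, so with N = 395 the expected counts are:
  colored starchy: 395 × 9/16 = 222.1875
  colored waxy: 395 × 3/16 = 74.0625
  colorless starchy: 395 × 3/16 = 74.0625
  colorless waxy: 395 × 1/16 = 24.6875
χ² = Σ (O − E)² / E
  colored starchy: (247 − 222.1875)² / 222.1875 = 2.7709
  colored waxy: (47 − 74.0625)² / 74.0625 = 9.8887
  colorless starchy: (79 − 74.0625)² / 74.0625 = 0.3292
  colorless waxy: (22 − 24.6875)² / 24.6875 = 0.2926
χ² = 2.7709 + 9.8887 + 0.3292 + 0.2926 = 13.2814 ≈ 13.281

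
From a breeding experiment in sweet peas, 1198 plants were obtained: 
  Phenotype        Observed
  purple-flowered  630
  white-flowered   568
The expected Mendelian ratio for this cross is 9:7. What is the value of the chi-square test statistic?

6.529

Expected counts for N = 1198 under a 9:7 ratio (total parts = 16):
  purple-flowered: 1198 × 9/16 = 673.875
  white-flowered: 1198 × 7/16 = 524.125
χ² = Σ (O − E)² / E
  purple-flowered: (630 − 673.875)² / 673.875 = 2.8566
  white-flowered: (568 − 524.125)² / 524.125 = 3.6728
χ² = 2.8566 + 3.6728 = 6.5294 ≈ 6.529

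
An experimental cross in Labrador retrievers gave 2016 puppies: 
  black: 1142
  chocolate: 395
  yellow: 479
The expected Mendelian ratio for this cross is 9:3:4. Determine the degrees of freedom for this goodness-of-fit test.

2

A goodness-of-fit test with 3 phenotype classes has df = 3 − 1 = 2.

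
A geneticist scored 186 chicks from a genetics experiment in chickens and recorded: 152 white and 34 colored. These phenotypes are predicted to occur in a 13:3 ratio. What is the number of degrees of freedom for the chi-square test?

A goodness-of-fit test with 2 phenotype classes has df = 2 − 1 = 1.

1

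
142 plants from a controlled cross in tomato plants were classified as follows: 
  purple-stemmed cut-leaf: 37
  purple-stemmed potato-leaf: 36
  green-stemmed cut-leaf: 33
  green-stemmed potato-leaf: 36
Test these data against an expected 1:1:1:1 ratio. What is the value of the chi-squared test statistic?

0.254

Under the 1:1:1:1 hypothesis (Σ ratio = 4, N = 142):
  purple-stemmed cut-leaf: 142 × 1/4 = 35.5
  purple-stemmed potato-leaf: 142 × 1/4 = 35.5
  green-stemmed cut-leaf: 142 × 1/4 = 35.5
  green-stemmed potato-leaf: 142 × 1/4 = 35.5
χ² = Σ (O − E)² / E
  purple-stemmed cut-leaf: (37 − 35.5)² / 35.5 = 0.0634
  purple-stemmed potato-leaf: (36 − 35.5)² / 35.5 = 0.0070
  green-stemmed cut-leaf: (33 − 35.5)² / 35.5 = 0.1761
  green-stemmed potato-leaf: (36 − 35.5)² / 35.5 = 0.0070
χ² = 0.0634 + 0.0070 + 0.1761 + 0.0070 = 0.2535 ≈ 0.254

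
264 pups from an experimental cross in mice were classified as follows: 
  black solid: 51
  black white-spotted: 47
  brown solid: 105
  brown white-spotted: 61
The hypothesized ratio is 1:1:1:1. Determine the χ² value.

32.303

Under the 1:1:1:1 hypothesis (Σ ratio = 4, N = 264):
  black solid: 264 × 1/4 = 66
  black white-spotted: 264 × 1/4 = 66
  brown solid: 264 × 1/4 = 66
  brown white-spotted: 264 × 1/4 = 66
χ² = Σ (O − E)² / E
  black solid: (51 − 66)² / 66 = 3.4091
  black white-spotted: (47 − 66)² / 66 = 5.4697
  brown solid: (105 − 66)² / 66 = 23.0455
  brown white-spotted: (61 − 66)² / 66 = 0.3788
χ² = 3.4091 + 5.4697 + 23.0455 + 0.3788 = 32.3031 ≈ 32.303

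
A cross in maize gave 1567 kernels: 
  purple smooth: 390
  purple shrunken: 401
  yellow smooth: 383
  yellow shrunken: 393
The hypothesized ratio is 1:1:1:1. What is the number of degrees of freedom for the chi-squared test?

3

A goodness-of-fit test with 4 phenotype classes has df = 4 − 1 = 3.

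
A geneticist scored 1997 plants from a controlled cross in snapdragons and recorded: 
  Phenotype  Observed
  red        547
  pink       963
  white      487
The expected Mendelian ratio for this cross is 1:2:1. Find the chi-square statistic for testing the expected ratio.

6.130

Total ratio parts = 4. Expected numbers out of 1997:
  red: 1997 × 1/4 = 499.25
  pink: 1997 × 2/4 = 998.5
  white: 1997 × 1/4 = 499.25
χ² = Σ (O − E)² / E
  red: (547 − 499.25)² / 499.25 = 4.5670
  pink: (963 − 998.5)² / 998.5 = 1.2621
  white: (487 − 499.25)² / 499.25 = 0.3006
χ² = 4.5670 + 1.2621 + 0.3006 = 6.1297 ≈ 6.130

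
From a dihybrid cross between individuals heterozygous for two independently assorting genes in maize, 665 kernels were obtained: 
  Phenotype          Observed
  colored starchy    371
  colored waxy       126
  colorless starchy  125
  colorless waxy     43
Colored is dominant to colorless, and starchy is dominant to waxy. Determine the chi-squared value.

0.089

A dihybrid F₂ with independent assortment and complete dominance at both loci gives a 9:3:3:1 phenotypic ratio.
Expected counts for N = 665 under a 9:3:3:1 ratio (total parts = 16):
  colored starchy: 665 × 9/16 = 374.0625
  colored waxy: 665 × 3/16 = 124.6875
  colorless starchy: 665 × 3/16 = 124.6875
  colorless waxy: 665 × 1/16 = 41.5625
χ² = Σ (O − E)² / E
  colored starchy: (371 − 374.0625)² / 374.0625 = 0.0251
  colored waxy: (126 − 124.6875)² / 124.6875 = 0.0138
  colorless starchy: (125 − 124.6875)² / 124.6875 = 0.0008
  colorless waxy: (43 − 41.5625)² / 41.5625 = 0.0497
χ² = 0.0251 + 0.0138 + 0.0008 + 0.0497 = 0.0894 ≈ 0.089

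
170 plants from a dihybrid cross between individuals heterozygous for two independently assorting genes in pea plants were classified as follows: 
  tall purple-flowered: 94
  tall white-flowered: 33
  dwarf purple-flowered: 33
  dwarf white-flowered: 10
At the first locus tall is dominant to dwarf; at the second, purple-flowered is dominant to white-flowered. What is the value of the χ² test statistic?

0.144

A dihybrid F₂ with independent assortment and complete dominance at both loci gives a 9:3:3:1 phenotypic ratio.
Expected counts for N = 170 under a 9:3:3:1 ratio (total parts = 16):
  tall purple-flowered: 170 × 9/16 = 95.625
  tall white-flowered: 170 × 3/16 = 31.875
  dwarf purple-flowered: 170 × 3/16 = 31.875
  dwarf white-flowered: 170 × 1/16 = 10.625
χ² = Σ (O − E)² / E
  tall purple-flowered: (94 − 95.625)² / 95.625 = 0.0276
  tall white-flowered: (33 − 31.875)² / 31.875 = 0.0397
  dwarf purple-flowered: (33 − 31.875)² / 31.875 = 0.0397
  dwarf white-flowered: (10 − 10.625)² / 10.625 = 0.0368
χ² = 0.0276 + 0.0397 + 0.0397 + 0.0368 = 0.1438 ≈ 0.144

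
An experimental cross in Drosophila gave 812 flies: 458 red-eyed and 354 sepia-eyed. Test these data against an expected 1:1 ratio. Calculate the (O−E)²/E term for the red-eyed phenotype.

6.660

The 1:1 ratio has 2 parts, so with N = 812 the expected counts are:
  red-eyed: 812 × 1/2 = 406
  sepia-eyed: 812 × 1/2 = 406
Contribution of red-eyed: (458 − 406)² / 406 = 6.6601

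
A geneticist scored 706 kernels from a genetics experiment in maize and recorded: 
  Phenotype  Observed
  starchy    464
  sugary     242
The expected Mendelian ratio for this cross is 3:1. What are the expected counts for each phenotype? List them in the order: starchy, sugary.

529.5, 176.5

Under the 3:1 hypothesis (Σ ratio = 4, N = 706):
  starchy: 706 × 3/4 = 529.5
  sugary: 706 × 1/4 = 176.5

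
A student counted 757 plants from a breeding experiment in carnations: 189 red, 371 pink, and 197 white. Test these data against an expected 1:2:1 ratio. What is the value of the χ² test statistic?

Total ratio parts = 4. Expected numbers out of 757:
  red: 757 × 1/4 = 189.25
  pink: 757 × 2/4 = 378.5
  white: 757 × 1/4 = 189.25
χ² = Σ (O − E)² / E
  red: (189 − 189.25)² / 189.25 = 0.0003
  pink: (371 − 378.5)² / 378.5 = 0.1486
  white: (197 − 189.25)² / 189.25 = 0.3174
χ² = 0.0003 + 0.1486 + 0.3174 = 0.4663 ≈ 0.466

0.466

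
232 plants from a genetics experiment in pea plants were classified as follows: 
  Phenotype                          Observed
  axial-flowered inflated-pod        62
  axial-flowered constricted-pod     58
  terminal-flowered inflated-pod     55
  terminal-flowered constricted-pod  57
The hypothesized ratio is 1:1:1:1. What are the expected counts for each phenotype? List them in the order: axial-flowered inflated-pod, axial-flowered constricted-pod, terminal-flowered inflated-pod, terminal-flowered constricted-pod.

58, 58, 58, 58

The 1:1:1:1 ratio has 4 parts, so with N = 232 the expected counts are:
  axial-flowered inflated-pod: 232 × 1/4 = 58
  axial-flowered constricted-pod: 232 × 1/4 = 58
  terminal-flowered inflated-pod: 232 × 1/4 = 58
  terminal-flowered constricted-pod: 232 × 1/4 = 58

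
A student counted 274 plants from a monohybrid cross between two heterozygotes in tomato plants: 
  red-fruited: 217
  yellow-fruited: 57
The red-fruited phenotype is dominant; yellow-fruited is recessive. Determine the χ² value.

For a monohybrid cross between heterozygotes with complete dominance, the expected phenotypic ratio is 3:1.
Total ratio parts = 4. Expected numbers out of 274:
  red-fruited: 274 × 3/4 = 205.5
  yellow-fruited: 274 × 1/4 = 68.5
χ² = Σ (O − E)² / E
  red-fruited: (217 − 205.5)² / 205.5 = 0.6436
  yellow-fruited: (57 − 68.5)² / 68.5 = 1.9307
χ² = 0.6436 + 1.9307 = 2.5743 ≈ 2.574

2.574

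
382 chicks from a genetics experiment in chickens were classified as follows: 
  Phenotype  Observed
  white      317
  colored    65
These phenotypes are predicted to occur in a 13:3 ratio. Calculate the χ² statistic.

Total ratio parts = 16. Expected numbers out of 382:
  white: 382 × 13/16 = 310.375
  colored: 382 × 3/16 = 71.625
χ² = Σ (O − E)² / E
  white: (317 − 310.375)² / 310.375 = 0.1414
  colored: (65 − 71.625)² / 71.625 = 0.6128
χ² = 0.1414 + 0.6128 = 0.7542 ≈ 0.754

0.754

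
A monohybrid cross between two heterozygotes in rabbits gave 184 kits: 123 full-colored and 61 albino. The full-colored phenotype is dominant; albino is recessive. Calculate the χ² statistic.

For a monohybrid cross between heterozygotes with complete dominance, the expected phenotypic ratio is 3:1.
Expected counts for N = 184 under a 3:1 ratio (total parts = 4):
  full-colored: 184 × 3/4 = 138
  albino: 184 × 1/4 = 46
χ² = Σ (O − E)² / E
  full-colored: (123 − 138)² / 138 = 1.6304
  albino: (61 − 46)² / 46 = 4.8913
χ² = 1.6304 + 4.8913 = 6.5217 ≈ 6.522

6.522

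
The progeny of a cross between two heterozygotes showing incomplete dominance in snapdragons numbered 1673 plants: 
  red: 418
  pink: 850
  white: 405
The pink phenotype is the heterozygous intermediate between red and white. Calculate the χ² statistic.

With incomplete dominance, a heterozygote × heterozygote cross gives a 1:2:1 phenotypic ratio.
Expected counts for N = 1673 under a 1:2:1 ratio (total parts = 4):
  red: 1673 × 1/4 = 418.25
  pink: 1673 × 2/4 = 836.5
  white: 1673 × 1/4 = 418.25
χ² = Σ (O − E)² / E
  red: (418 − 418.25)² / 418.25 = 0.0001
  pink: (850 − 836.5)² / 836.5 = 0.2179
  white: (405 − 418.25)² / 418.25 = 0.4198
χ² = 0.0001 + 0.2179 + 0.4198 = 0.6378 ≈ 0.638

0.638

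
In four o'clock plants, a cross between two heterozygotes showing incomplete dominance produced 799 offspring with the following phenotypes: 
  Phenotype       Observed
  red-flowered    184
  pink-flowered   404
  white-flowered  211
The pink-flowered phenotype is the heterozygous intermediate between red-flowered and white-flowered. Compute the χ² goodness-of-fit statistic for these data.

1.926

With incomplete dominance, a heterozygote × heterozygote cross gives a 1:2:1 phenotypic ratio.
Expected counts for N = 799 under a 1:2:1 ratio (total parts = 4):
  red-flowered: 799 × 1/4 = 199.75
  pink-flowered: 799 × 2/4 = 399.5
  white-flowered: 799 × 1/4 = 199.75
χ² = Σ (O − E)² / E
  red-flowered: (184 − 199.75)² / 199.75 = 1.2419
  pink-flowered: (404 − 399.5)² / 399.5 = 0.0507
  white-flowered: (211 − 199.75)² / 199.75 = 0.6336
χ² = 1.2419 + 0.0507 + 0.6336 = 1.9262 ≈ 1.926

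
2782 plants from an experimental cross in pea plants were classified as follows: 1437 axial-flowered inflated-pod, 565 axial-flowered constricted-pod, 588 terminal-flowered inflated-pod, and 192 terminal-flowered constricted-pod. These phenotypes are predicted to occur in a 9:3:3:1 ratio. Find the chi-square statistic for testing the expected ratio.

24.392

Under the 9:3:3:1 hypothesis (Σ ratio = 16, N = 2782):
  axial-flowered inflated-pod: 2782 × 9/16 = 1564.875
  axial-flowered constricted-pod: 2782 × 3/16 = 521.625
  terminal-flowered inflated-pod: 2782 × 3/16 = 521.625
  terminal-flowered constricted-pod: 2782 × 1/16 = 173.875
χ² = Σ (O − E)² / E
  axial-flowered inflated-pod: (1437 − 1564.875)² / 1564.875 = 10.4494
  axial-flowered constricted-pod: (565 − 521.625)² / 521.625 = 3.6068
  terminal-flowered inflated-pod: (588 − 521.625)² / 521.625 = 8.4460
  terminal-flowered constricted-pod: (192 − 173.875)² / 173.875 = 1.8894
χ² = 10.4494 + 3.6068 + 8.4460 + 1.8894 = 24.3916 ≈ 24.392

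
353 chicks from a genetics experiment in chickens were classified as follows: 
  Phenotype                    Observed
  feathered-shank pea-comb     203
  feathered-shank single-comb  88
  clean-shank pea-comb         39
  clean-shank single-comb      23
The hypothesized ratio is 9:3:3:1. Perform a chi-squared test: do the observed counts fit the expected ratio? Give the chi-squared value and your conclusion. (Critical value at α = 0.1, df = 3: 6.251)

18.495; not consistent

Total ratio parts = 16. Expected numbers out of 353:
  feathered-shank pea-comb: 353 × 9/16 = 198.5625
  feathered-shank single-comb: 353 × 3/16 = 66.1875
  clean-shank pea-comb: 353 × 3/16 = 66.1875
  clean-shank single-comb: 353 × 1/16 = 22.0625
χ² = Σ (O − E)² / E
  feathered-shank pea-comb: (203 − 198.5625)² / 198.5625 = 0.0992
  feathered-shank single-comb: (88 − 66.1875)² / 66.1875 = 7.1884
  clean-shank pea-comb: (39 − 66.1875)² / 66.1875 = 11.1677
  clean-shank single-comb: (23 − 22.0625)² / 22.0625 = 0.0398
χ² = 0.0992 + 7.1884 + 11.1677 + 0.0398 = 18.4951 ≈ 18.495
Degrees of freedom = 4 − 1 = 3; critical value at α = 0.1 is 6.251.
Since 18.495 > 6.251, we reject the null hypothesis — the data do not fit the 9:3:3:1 ratio.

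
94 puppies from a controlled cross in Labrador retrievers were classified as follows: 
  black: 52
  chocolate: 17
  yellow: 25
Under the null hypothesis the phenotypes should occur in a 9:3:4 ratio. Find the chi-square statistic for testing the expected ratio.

0.132

Expected counts for N = 94 under a 9:3:4 ratio (total parts = 16):
  black: 94 × 9/16 = 52.875
  chocolate: 94 × 3/16 = 17.625
  yellow: 94 × 4/16 = 23.5
χ² = Σ (O − E)² / E
  black: (52 − 52.875)² / 52.875 = 0.0145
  chocolate: (17 − 17.625)² / 17.625 = 0.0222
  yellow: (25 − 23.5)² / 23.5 = 0.0957
χ² = 0.0145 + 0.0222 + 0.0957 = 0.1324 ≈ 0.132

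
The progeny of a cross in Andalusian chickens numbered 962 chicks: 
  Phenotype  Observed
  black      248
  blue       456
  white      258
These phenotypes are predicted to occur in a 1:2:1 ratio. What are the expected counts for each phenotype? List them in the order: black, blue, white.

Under the 1:2:1 hypothesis (Σ ratio = 4, N = 962):
  black: 962 × 1/4 = 240.5
  blue: 962 × 2/4 = 481
  white: 962 × 1/4 = 240.5

240.5, 481, 240.5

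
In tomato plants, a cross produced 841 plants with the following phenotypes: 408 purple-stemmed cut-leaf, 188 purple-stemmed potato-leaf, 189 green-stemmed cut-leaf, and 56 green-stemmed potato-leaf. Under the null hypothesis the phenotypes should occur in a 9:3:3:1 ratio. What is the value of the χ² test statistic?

21.218

The 9:3:3:1 ratio has 16 parts, so with N = 841 the expected counts are:
  purple-stemmed cut-leaf: 841 × 9/16 = 473.0625
  purple-stemmed potato-leaf: 841 × 3/16 = 157.6875
  green-stemmed cut-leaf: 841 × 3/16 = 157.6875
  green-stemmed potato-leaf: 841 × 1/16 = 52.5625
χ² = Σ (O − E)² / E
  purple-stemmed cut-leaf: (408 − 473.0625)² / 473.0625 = 8.9484
  purple-stemmed potato-leaf: (188 − 157.6875)² / 157.6875 = 5.8270
  green-stemmed cut-leaf: (189 − 157.6875)² / 157.6875 = 6.2178
  green-stemmed potato-leaf: (56 − 52.5625)² / 52.5625 = 0.2248
χ² = 8.9484 + 5.8270 + 6.2178 + 0.2248 = 21.218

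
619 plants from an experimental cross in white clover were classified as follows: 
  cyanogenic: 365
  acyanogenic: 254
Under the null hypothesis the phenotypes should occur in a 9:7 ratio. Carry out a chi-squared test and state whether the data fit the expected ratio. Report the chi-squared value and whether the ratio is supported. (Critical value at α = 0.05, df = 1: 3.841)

Expected counts for N = 619 under a 9:7 ratio (total parts = 16):
  cyanogenic: 619 × 9/16 = 348.1875
  acyanogenic: 619 × 7/16 = 270.8125
χ² = Σ (O − E)² / E
  cyanogenic: (365 − 348.1875)² / 348.1875 = 0.8118
  acyanogenic: (254 − 270.8125)² / 270.8125 = 1.0437
χ² = 0.8118 + 1.0437 = 1.8555 ≈ 1.856
Degrees of freedom = 2 − 1 = 1; critical value at α = 0.05 is 3.841.
Since 1.856 < 3.841, we fail to reject the null hypothesis — the data are consistent with the 9:7 ratio.

1.856; consistent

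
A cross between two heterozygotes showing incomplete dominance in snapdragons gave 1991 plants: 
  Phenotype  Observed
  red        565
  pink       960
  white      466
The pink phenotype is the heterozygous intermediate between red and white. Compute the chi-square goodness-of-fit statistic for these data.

12.377

With incomplete dominance, a heterozygote × heterozygote cross gives a 1:2:1 phenotypic ratio.
Under the 1:2:1 hypothesis (Σ ratio = 4, N = 1991):
  red: 1991 × 1/4 = 497.75
  pink: 1991 × 2/4 = 995.5
  white: 1991 × 1/4 = 497.75
χ² = Σ (O − E)² / E
  red: (565 − 497.75)² / 497.75 = 9.0860
  pink: (960 − 995.5)² / 995.5 = 1.2659
  white: (466 − 497.75)² / 497.75 = 2.0252
χ² = 9.0860 + 1.2659 + 2.0252 = 12.3771 ≈ 12.377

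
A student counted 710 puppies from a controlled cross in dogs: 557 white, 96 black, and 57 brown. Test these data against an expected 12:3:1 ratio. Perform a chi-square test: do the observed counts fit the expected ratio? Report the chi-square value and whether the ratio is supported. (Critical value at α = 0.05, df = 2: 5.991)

15.072; not consistent

Under the 12:3:1 hypothesis (Σ ratio = 16, N = 710):
  white: 710 × 12/16 = 532.5
  black: 710 × 3/16 = 133.125
  brown: 710 × 1/16 = 44.375
χ² = Σ (O − E)² / E
  white: (557 − 532.5)² / 532.5 = 1.1272
  black: (96 − 133.125)² / 133.125 = 10.3532
  brown: (57 − 44.375)² / 44.375 = 3.5919
χ² = 1.1272 + 10.3532 + 3.5919 = 15.0723 ≈ 15.072
Degrees of freedom = 3 − 1 = 2; critical value at α = 0.05 is 5.991.
Since 15.072 > 5.991, we reject the null hypothesis — the data do not fit the 12:3:1 ratio.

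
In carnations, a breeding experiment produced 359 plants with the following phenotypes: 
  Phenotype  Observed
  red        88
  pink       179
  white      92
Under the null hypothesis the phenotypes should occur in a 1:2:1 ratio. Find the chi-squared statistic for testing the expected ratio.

Expected counts for N = 359 under a 1:2:1 ratio (total parts = 4):
  red: 359 × 1/4 = 89.75
  pink: 359 × 2/4 = 179.5
  white: 359 × 1/4 = 89.75
χ² = Σ (O − E)² / E
  red: (88 − 89.75)² / 89.75 = 0.0341
  pink: (179 − 179.5)² / 179.5 = 0.0014
  white: (92 − 89.75)² / 89.75 = 0.0564
χ² = 0.0341 + 0.0014 + 0.0564 = 0.0919 ≈ 0.092

0.092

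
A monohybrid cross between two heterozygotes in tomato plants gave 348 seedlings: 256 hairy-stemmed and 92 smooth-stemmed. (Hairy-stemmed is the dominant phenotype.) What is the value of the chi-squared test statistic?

For a monohybrid cross between heterozygotes with complete dominance, the expected phenotypic ratio is 3:1.
Total ratio parts = 4. Expected numbers out of 348:
  hairy-stemmed: 348 × 3/4 = 261
  smooth-stemmed: 348 × 1/4 = 87
χ² = Σ (O − E)² / E
  hairy-stemmed: (256 − 261)² / 261 = 0.0958
  smooth-stemmed: (92 − 87)² / 87 = 0.2874
χ² = 0.0958 + 0.2874 = 0.3832 ≈ 0.383

0.383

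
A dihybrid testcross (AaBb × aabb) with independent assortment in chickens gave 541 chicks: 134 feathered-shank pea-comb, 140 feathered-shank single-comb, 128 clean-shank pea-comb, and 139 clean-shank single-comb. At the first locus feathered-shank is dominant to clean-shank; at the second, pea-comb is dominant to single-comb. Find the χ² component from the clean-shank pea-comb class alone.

0.389

A dihybrid testcross with independent assortment gives a 1:1:1:1 ratio.
The 1:1:1:1 ratio has 4 parts, so with N = 541 the expected counts are:
  feathered-shank pea-comb: 541 × 1/4 = 135.25
  feathered-shank single-comb: 541 × 1/4 = 135.25
  clean-shank pea-comb: 541 × 1/4 = 135.25
  clean-shank single-comb: 541 × 1/4 = 135.25
Contribution of clean-shank pea-comb: (128 − 135.25)² / 135.25 = 0.3886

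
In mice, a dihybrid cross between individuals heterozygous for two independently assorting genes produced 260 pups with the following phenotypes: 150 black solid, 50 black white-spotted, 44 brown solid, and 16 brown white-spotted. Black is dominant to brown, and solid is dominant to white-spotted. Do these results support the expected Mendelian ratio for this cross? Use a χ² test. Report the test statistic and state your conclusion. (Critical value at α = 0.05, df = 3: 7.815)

0.595; consistent

A dihybrid F₂ with independent assortment and complete dominance at both loci gives a 9:3:3:1 phenotypic ratio.
Under the 9:3:3:1 hypothesis (Σ ratio = 16, N = 260):
  black solid: 260 × 9/16 = 146.25
  black white-spotted: 260 × 3/16 = 48.75
  brown solid: 260 × 3/16 = 48.75
  brown white-spotted: 260 × 1/16 = 16.25
χ² = Σ (O − E)² / E
  black solid: (150 − 146.25)² / 146.25 = 0.0962
  black white-spotted: (50 − 48.75)² / 48.75 = 0.0321
  brown solid: (44 − 48.75)² / 48.75 = 0.4628
  brown white-spotted: (16 − 16.25)² / 16.25 = 0.0038
χ² = 0.0962 + 0.0321 + 0.4628 + 0.0038 = 0.5949 ≈ 0.595
Degrees of freedom = 4 − 1 = 3; critical value at α = 0.05 is 7.815.
Since 0.595 < 7.815, we fail to reject the null hypothesis — the data are consistent with the 9:3:3:1 ratio.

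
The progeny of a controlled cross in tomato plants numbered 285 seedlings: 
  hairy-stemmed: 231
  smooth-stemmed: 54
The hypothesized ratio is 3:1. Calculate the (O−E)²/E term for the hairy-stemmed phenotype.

Under the 3:1 hypothesis (Σ ratio = 4, N = 285):
  hairy-stemmed: 285 × 3/4 = 213.75
  smooth-stemmed: 285 × 1/4 = 71.25
Contribution of hairy-stemmed: (231 − 213.75)² / 213.75 = 1.3921

1.392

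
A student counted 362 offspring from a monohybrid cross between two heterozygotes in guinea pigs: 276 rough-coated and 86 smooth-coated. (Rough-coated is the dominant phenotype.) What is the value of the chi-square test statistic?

For a monohybrid cross between heterozygotes with complete dominance, the expected phenotypic ratio is 3:1.
Total ratio parts = 4. Expected numbers out of 362:
  rough-coated: 362 × 3/4 = 271.5
  smooth-coated: 362 × 1/4 = 90.5
χ² = Σ (O − E)² / E
  rough-coated: (276 − 271.5)² / 271.5 = 0.0746
  smooth-coated: (86 − 90.5)² / 90.5 = 0.2238
χ² = 0.0746 + 0.2238 = 0.2984 ≈ 0.298

0.298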